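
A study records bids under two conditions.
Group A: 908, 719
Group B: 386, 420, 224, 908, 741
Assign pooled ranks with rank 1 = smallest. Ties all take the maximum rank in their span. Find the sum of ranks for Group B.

18

Sorted (ascending): 224, 386, 420, 719, 741, 908, 908
The 2 values of 908 occupy positions 6–7 → each gets rank 7.
Group B values → pooled ranks: 386→2, 420→3, 224→1, 908→7, 741→5
Rank sum = 2 + 3 + 1 + 7 + 5 = 18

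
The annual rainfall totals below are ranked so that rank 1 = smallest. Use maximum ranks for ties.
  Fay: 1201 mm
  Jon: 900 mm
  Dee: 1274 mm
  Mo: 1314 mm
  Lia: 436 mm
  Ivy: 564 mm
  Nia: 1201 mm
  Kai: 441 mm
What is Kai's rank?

2

Sorted (ascending): 436, 441, 564, 900, 1201, 1201, 1274, 1314
The 2 values of 1201 occupy positions 5–6 → each gets rank 6.
Kai has value 441 mm → rank 2.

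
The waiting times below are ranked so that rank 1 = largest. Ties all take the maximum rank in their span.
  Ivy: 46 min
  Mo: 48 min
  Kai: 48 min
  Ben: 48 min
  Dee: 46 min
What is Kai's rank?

Sorted (descending): 48, 48, 48, 46, 46
The 3 values of 48 occupy positions 1–3 → each gets rank 3.
The 2 values of 46 occupy positions 4–5 → each gets rank 5.
Kai has value 48 min → rank 3.

3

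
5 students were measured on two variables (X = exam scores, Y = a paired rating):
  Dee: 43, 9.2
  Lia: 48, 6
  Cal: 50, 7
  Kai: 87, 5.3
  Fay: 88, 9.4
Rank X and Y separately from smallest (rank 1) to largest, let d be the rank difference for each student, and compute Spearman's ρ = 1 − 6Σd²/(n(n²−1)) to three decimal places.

0.100

Ranks of variable 1: 1, 2, 3, 4, 5
Ranks of variable 2: 4, 2, 3, 1, 5
d = r₁ − r₂: -3, 0, 0, 3, 0
d²: 9, 0, 0, 9, 0; Σd² = 18
ρ = 1 − 6·18/(5·24) = 1 − 108/120 = 0.100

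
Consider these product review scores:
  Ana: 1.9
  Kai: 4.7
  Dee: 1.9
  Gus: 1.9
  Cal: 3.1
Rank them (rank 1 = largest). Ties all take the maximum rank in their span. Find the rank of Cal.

2

Sorted (descending): 4.7, 3.1, 1.9, 1.9, 1.9
The 3 values of 1.9 occupy positions 3–5 → each gets rank 5.
Cal has value 3.1 → rank 2.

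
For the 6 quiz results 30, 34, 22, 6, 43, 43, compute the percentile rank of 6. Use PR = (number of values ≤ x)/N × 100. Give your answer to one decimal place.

16.7

N = 6.
Strictly below 6: 0. Equal to 6: 1.
PR = 1/6 × 100 = 16.7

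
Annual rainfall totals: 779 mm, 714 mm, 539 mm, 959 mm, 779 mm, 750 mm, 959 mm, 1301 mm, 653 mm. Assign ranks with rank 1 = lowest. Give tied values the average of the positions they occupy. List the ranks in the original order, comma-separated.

Sorted (ascending): 539, 653, 714, 750, 779, 779, 959, 959, 1301
The 2 values of 779 occupy positions 5–6 → average rank (5+6)/2 = 5.5.
The 2 values of 959 occupy positions 7–8 → average rank (7+8)/2 = 7.5.

5.5, 3, 1, 7.5, 5.5, 4, 7.5, 9, 2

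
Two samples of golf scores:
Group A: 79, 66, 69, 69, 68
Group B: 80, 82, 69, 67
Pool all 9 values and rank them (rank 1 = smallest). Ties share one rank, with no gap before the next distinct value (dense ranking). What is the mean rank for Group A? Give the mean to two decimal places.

Sorted (ascending): 66, 67, 68, 69, 69, 69, 79, 80, 82
The 3 values of 69 share dense rank 4.
Remaining distinct values take the next consecutive integers.
Group A values → pooled ranks: 79→5, 66→1, 69→4, 69→4, 68→3
Mean rank = (5 + 1 + 4 + 4 + 3) / 5 = 3.40

3.40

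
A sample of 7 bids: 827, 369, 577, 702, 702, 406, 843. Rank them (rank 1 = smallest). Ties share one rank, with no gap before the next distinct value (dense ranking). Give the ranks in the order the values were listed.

5, 1, 3, 4, 4, 2, 6

Sorted (ascending): 369, 406, 577, 702, 702, 827, 843
The 2 values of 702 share dense rank 4.
Remaining distinct values take the next consecutive integers.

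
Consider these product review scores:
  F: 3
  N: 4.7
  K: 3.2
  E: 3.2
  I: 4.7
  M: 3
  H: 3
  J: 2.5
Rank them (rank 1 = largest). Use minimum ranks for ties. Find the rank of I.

1

Sorted (descending): 4.7, 4.7, 3.2, 3.2, 3, 3, 3, 2.5
The 2 values of 4.7 occupy positions 1–2 → each gets rank 1.
The 2 values of 3.2 occupy positions 3–4 → each gets rank 3.
The 3 values of 3 occupy positions 5–7 → each gets rank 5.
I has value 4.7 → rank 1.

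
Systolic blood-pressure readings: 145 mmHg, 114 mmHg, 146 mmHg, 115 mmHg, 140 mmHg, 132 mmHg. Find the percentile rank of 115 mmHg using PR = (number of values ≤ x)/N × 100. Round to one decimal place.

33.3

N = 6.
Strictly below 115: 1. Equal to 115: 1.
PR = 2/6 × 100 = 33.3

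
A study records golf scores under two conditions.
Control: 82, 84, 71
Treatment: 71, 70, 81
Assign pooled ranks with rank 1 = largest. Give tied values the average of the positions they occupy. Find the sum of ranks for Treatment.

13.5

Sorted (descending): 84, 82, 81, 71, 71, 70
The 2 values of 71 occupy positions 4–5 → average rank (4+5)/2 = 4.5.
Treatment values → pooled ranks: 71→4.5, 70→6, 81→3
Rank sum = 4.5 + 6 + 3 = 13.5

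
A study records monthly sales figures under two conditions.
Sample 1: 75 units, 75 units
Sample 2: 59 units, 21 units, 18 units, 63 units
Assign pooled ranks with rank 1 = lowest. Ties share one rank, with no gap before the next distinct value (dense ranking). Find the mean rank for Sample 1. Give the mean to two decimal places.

5.00

Sorted (ascending): 18, 21, 59, 63, 75, 75
The 2 values of 75 share dense rank 5.
Remaining distinct values take the next consecutive integers.
Sample 1 values → pooled ranks: 75→5, 75→5
Mean rank = (5 + 5) / 2 = 5.00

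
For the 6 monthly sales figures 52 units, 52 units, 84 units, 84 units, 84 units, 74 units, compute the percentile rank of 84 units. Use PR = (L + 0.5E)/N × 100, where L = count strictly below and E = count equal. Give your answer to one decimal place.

N = 6.
Strictly below 84: 3. Equal to 84: 3.
PR = (3 + 0.5·3)/6 × 100 = 75.0

75.0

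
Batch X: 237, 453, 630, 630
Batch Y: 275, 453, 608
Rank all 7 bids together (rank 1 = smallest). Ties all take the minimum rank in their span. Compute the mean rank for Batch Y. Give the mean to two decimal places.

Sorted (ascending): 237, 275, 453, 453, 608, 630, 630
The 2 values of 453 occupy positions 3–4 → each gets rank 3.
The 2 values of 630 occupy positions 6–7 → each gets rank 6.
Batch Y values → pooled ranks: 275→2, 453→3, 608→5
Mean rank = (2 + 3 + 5) / 3 = 3.33

3.33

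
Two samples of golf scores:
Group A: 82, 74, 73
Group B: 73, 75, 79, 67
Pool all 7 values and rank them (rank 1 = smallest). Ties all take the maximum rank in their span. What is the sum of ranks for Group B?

15

Sorted (ascending): 67, 73, 73, 74, 75, 79, 82
The 2 values of 73 occupy positions 2–3 → each gets rank 3.
Group B values → pooled ranks: 73→3, 75→5, 79→6, 67→1
Rank sum = 3 + 5 + 6 + 1 = 15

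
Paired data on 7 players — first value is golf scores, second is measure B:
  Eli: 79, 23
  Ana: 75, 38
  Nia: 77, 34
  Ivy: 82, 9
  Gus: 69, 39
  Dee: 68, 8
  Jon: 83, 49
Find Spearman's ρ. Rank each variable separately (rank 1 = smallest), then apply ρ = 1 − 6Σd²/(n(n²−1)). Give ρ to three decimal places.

0.286

Ranks of variable 1: 5, 3, 4, 6, 2, 1, 7
Ranks of variable 2: 3, 5, 4, 2, 6, 1, 7
d = r₁ − r₂: 2, -2, 0, 4, -4, 0, 0
d²: 4, 4, 0, 16, 16, 0, 0; Σd² = 40
ρ = 1 − 6·40/(7·48) = 1 − 240/336 = 0.286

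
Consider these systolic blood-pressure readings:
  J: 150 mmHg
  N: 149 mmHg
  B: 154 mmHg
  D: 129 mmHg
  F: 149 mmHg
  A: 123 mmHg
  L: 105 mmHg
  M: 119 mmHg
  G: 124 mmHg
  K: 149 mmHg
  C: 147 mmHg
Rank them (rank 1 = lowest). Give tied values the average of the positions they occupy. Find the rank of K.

8

Sorted (ascending): 105, 119, 123, 124, 129, 147, 149, 149, 149, 150, 154
The 3 values of 149 occupy positions 7–9 → average rank 8.
K has value 149 mmHg → rank 8.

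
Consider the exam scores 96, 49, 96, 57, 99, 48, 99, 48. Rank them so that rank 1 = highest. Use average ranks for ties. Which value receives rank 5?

Sorted (descending): 99, 99, 96, 96, 57, 49, 48, 48
The 2 values of 99 occupy positions 1–2 → average rank (1+2)/2 = 1.5.
The 2 values of 96 occupy positions 3–4 → average rank (3+4)/2 = 3.5.
The 2 values of 48 occupy positions 7–8 → average rank (7+8)/2 = 7.5.
Rank 5 → value 57.

57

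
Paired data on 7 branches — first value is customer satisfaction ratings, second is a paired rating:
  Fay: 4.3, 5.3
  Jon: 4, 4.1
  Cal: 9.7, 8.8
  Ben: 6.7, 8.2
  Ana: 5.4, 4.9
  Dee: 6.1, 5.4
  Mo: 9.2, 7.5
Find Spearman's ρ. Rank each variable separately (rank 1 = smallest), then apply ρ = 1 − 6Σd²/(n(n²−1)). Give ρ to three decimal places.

Ranks of variable 1: 2, 1, 7, 5, 3, 4, 6
Ranks of variable 2: 3, 1, 7, 6, 2, 4, 5
d = r₁ − r₂: -1, 0, 0, -1, 1, 0, 1
d²: 1, 0, 0, 1, 1, 0, 1; Σd² = 4
ρ = 1 − 6·4/(7·48) = 1 − 24/336 = 0.929

0.929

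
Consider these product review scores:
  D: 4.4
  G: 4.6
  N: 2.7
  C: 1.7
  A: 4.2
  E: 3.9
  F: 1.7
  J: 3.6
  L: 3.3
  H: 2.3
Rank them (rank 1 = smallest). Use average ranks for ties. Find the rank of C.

1.5

Sorted (ascending): 1.7, 1.7, 2.3, 2.7, 3.3, 3.6, 3.9, 4.2, 4.4, 4.6
The 2 values of 1.7 occupy positions 1–2 → average rank (1+2)/2 = 1.5.
C has value 1.7 → rank 1.5.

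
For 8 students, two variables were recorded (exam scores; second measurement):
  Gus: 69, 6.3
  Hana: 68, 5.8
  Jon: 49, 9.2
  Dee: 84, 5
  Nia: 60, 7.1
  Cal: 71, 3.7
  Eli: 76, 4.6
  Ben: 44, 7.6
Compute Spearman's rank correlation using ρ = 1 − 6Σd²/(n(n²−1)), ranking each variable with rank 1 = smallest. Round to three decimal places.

Ranks of variable 1: 5, 4, 2, 8, 3, 6, 7, 1
Ranks of variable 2: 5, 4, 8, 3, 6, 1, 2, 7
d = r₁ − r₂: 0, 0, -6, 5, -3, 5, 5, -6
d²: 0, 0, 36, 25, 9, 25, 25, 36; Σd² = 156
ρ = 1 − 6·156/(8·63) = 1 − 936/504 = -0.857

-0.857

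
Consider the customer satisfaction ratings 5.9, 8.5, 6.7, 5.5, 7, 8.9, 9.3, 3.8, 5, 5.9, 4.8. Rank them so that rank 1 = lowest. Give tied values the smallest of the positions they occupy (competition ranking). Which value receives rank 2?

4.8

Sorted (ascending): 3.8, 4.8, 5, 5.5, 5.9, 5.9, 6.7, 7, 8.5, 8.9, 9.3
The 2 values of 5.9 occupy positions 5–6 → each gets rank 5.
Rank 2 → value 4.8.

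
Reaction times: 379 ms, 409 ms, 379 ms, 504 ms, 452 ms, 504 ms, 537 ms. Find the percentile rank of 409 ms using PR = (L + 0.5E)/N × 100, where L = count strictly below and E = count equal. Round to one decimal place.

N = 7.
Strictly below 409: 2. Equal to 409: 1.
PR = (2 + 0.5·1)/7 × 100 = 35.7

35.7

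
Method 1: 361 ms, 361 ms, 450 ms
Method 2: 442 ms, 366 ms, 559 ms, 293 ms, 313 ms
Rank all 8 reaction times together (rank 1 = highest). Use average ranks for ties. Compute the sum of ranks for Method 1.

Sorted (descending): 559, 450, 442, 366, 361, 361, 313, 293
The 2 values of 361 occupy positions 5–6 → average rank (5+6)/2 = 5.5.
Method 1 values → pooled ranks: 361→5.5, 361→5.5, 450→2
Rank sum = 5.5 + 5.5 + 2 = 13

13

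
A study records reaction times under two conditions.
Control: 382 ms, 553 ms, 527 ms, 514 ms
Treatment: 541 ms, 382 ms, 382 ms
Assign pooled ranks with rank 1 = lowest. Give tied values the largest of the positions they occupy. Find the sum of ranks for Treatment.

Sorted (ascending): 382, 382, 382, 514, 527, 541, 553
The 3 values of 382 occupy positions 1–3 → each gets rank 3.
Treatment values → pooled ranks: 541→6, 382→3, 382→3
Rank sum = 6 + 3 + 3 = 12

12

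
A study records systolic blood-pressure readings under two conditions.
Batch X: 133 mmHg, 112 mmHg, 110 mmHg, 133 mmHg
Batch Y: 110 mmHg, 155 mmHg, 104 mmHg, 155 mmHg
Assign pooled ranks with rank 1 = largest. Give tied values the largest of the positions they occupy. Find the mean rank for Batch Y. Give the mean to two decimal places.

Sorted (descending): 155, 155, 133, 133, 112, 110, 110, 104
The 2 values of 155 occupy positions 1–2 → each gets rank 2.
The 2 values of 133 occupy positions 3–4 → each gets rank 4.
The 2 values of 110 occupy positions 6–7 → each gets rank 7.
Batch Y values → pooled ranks: 110→7, 155→2, 104→8, 155→2
Mean rank = (7 + 2 + 8 + 2) / 4 = 4.75

4.75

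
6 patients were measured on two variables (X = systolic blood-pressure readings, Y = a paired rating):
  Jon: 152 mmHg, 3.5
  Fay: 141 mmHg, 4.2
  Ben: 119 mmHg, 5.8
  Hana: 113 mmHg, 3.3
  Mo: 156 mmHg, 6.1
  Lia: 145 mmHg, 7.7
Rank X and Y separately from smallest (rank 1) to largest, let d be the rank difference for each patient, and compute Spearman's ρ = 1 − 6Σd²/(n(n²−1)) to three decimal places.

0.486

Ranks of variable 1: 5, 3, 2, 1, 6, 4
Ranks of variable 2: 2, 3, 4, 1, 5, 6
d = r₁ − r₂: 3, 0, -2, 0, 1, -2
d²: 9, 0, 4, 0, 1, 4; Σd² = 18
ρ = 1 − 6·18/(6·35) = 1 − 108/210 = 0.486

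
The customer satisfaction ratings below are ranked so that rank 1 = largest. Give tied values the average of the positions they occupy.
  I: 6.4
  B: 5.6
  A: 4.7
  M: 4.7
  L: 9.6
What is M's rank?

Sorted (descending): 9.6, 6.4, 5.6, 4.7, 4.7
The 2 values of 4.7 occupy positions 4–5 → average rank (4+5)/2 = 4.5.
M has value 4.7 → rank 4.5.

4.5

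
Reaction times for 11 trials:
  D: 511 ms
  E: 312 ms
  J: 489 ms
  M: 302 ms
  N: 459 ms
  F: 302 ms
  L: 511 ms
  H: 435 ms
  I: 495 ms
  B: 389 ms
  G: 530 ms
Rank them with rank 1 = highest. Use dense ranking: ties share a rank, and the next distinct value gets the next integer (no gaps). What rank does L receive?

Sorted (descending): 530, 511, 511, 495, 489, 459, 435, 389, 312, 302, 302
The 2 values of 511 share dense rank 2.
The 2 values of 302 share dense rank 9.
Remaining distinct values take the next consecutive integers.
L has value 511 ms → rank 2.

2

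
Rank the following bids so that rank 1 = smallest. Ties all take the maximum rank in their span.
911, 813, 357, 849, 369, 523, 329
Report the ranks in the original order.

7, 5, 2, 6, 3, 4, 1

Sorted (ascending): 329, 357, 369, 523, 813, 849, 911
No ties — each value takes its position as its rank.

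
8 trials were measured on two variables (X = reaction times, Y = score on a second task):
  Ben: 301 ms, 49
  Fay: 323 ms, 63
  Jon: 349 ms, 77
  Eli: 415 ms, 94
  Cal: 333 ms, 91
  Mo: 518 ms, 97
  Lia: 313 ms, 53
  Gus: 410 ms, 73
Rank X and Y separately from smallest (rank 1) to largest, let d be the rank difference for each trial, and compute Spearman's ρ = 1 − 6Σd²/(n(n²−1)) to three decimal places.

Ranks of variable 1: 1, 3, 5, 7, 4, 8, 2, 6
Ranks of variable 2: 1, 3, 5, 7, 6, 8, 2, 4
d = r₁ − r₂: 0, 0, 0, 0, -2, 0, 0, 2
d²: 0, 0, 0, 0, 4, 0, 0, 4; Σd² = 8
ρ = 1 − 6·8/(8·63) = 1 − 48/504 = 0.905

0.905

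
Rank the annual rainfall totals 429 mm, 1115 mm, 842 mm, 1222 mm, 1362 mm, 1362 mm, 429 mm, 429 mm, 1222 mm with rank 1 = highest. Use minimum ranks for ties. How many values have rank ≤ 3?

Sorted (descending): 1362, 1362, 1222, 1222, 1115, 842, 429, 429, 429
The 2 values of 1362 occupy positions 1–2 → each gets rank 1.
The 2 values of 1222 occupy positions 3–4 → each gets rank 3.
The 3 values of 429 occupy positions 7–9 → each gets rank 7.
Ranks ≤ 3: {1, 1, 3, 3} → 4 values.

4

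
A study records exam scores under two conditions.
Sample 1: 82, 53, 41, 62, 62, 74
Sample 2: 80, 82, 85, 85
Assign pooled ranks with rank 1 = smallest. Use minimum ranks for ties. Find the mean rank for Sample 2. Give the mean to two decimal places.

7.75

Sorted (ascending): 41, 53, 62, 62, 74, 80, 82, 82, 85, 85
The 2 values of 62 occupy positions 3–4 → each gets rank 3.
The 2 values of 82 occupy positions 7–8 → each gets rank 7.
The 2 values of 85 occupy positions 9–10 → each gets rank 9.
Sample 2 values → pooled ranks: 80→6, 82→7, 85→9, 85→9
Mean rank = (6 + 7 + 9 + 9) / 4 = 7.75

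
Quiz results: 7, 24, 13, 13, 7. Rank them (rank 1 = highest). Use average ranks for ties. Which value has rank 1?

24

Sorted (descending): 24, 13, 13, 7, 7
The 2 values of 13 occupy positions 2–3 → average rank (2+3)/2 = 2.5.
The 2 values of 7 occupy positions 4–5 → average rank (4+5)/2 = 4.5.
Rank 1 → value 24.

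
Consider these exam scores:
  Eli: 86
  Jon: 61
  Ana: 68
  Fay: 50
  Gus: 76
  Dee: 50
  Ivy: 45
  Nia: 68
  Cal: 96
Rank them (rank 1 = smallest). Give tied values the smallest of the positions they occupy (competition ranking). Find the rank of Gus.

Sorted (ascending): 45, 50, 50, 61, 68, 68, 76, 86, 96
The 2 values of 50 occupy positions 2–3 → each gets rank 2.
The 2 values of 68 occupy positions 5–6 → each gets rank 5.
Gus has value 76 → rank 7.

7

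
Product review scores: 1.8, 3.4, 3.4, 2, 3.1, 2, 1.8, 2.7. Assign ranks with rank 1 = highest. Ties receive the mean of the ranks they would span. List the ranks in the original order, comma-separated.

7.5, 1.5, 1.5, 5.5, 3, 5.5, 7.5, 4

Sorted (descending): 3.4, 3.4, 3.1, 2.7, 2, 2, 1.8, 1.8
The 2 values of 3.4 occupy positions 1–2 → average rank (1+2)/2 = 1.5.
The 2 values of 2 occupy positions 5–6 → average rank (5+6)/2 = 5.5.
The 2 values of 1.8 occupy positions 7–8 → average rank (7+8)/2 = 7.5.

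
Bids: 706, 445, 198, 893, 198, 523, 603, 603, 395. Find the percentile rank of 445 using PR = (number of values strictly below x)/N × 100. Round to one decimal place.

33.3

N = 9.
Strictly below 445: 3. Equal to 445: 1.
PR = 3/9 × 100 = 33.3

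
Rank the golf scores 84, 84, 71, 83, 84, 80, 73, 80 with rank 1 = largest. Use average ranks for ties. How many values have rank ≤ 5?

Sorted (descending): 84, 84, 84, 83, 80, 80, 73, 71
The 3 values of 84 occupy positions 1–3 → average rank 2.
The 2 values of 80 occupy positions 5–6 → average rank (5+6)/2 = 5.5.
Ranks ≤ 5: {2, 2, 2, 4} → 4 values.

4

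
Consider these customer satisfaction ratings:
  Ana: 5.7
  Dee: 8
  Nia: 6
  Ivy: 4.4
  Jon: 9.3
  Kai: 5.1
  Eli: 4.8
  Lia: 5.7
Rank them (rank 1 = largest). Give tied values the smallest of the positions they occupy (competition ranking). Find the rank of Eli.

Sorted (descending): 9.3, 8, 6, 5.7, 5.7, 5.1, 4.8, 4.4
The 2 values of 5.7 occupy positions 4–5 → each gets rank 4.
Eli has value 4.8 → rank 7.

7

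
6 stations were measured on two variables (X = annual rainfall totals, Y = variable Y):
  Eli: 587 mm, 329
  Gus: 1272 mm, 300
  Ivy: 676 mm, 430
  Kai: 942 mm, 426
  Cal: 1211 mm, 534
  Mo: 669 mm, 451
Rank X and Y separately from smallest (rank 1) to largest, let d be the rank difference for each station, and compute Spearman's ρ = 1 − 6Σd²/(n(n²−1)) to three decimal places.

Ranks of variable 1: 1, 6, 3, 4, 5, 2
Ranks of variable 2: 2, 1, 4, 3, 6, 5
d = r₁ − r₂: -1, 5, -1, 1, -1, -3
d²: 1, 25, 1, 1, 1, 9; Σd² = 38
ρ = 1 − 6·38/(6·35) = 1 − 228/210 = -0.086

-0.086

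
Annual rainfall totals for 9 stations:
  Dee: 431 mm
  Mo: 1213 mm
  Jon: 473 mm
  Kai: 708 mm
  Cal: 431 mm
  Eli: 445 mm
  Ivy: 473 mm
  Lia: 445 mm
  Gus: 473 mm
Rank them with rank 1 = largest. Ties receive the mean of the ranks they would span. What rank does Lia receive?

6.5

Sorted (descending): 1213, 708, 473, 473, 473, 445, 445, 431, 431
The 3 values of 473 occupy positions 3–5 → average rank 4.
The 2 values of 445 occupy positions 6–7 → average rank (6+7)/2 = 6.5.
The 2 values of 431 occupy positions 8–9 → average rank (8+9)/2 = 8.5.
Lia has value 445 mm → rank 6.5.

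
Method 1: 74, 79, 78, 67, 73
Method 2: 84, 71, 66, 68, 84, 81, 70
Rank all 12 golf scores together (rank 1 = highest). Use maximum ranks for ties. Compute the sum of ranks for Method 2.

Sorted (descending): 84, 84, 81, 79, 78, 74, 73, 71, 70, 68, 67, 66
The 2 values of 84 occupy positions 1–2 → each gets rank 2.
Method 2 values → pooled ranks: 84→2, 71→8, 66→12, 68→10, 84→2, 81→3, 70→9
Rank sum = 2 + 8 + 12 + 10 + 2 + 3 + 9 = 46

46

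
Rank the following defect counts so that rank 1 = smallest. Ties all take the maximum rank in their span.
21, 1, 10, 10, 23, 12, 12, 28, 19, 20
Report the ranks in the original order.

Sorted (ascending): 1, 10, 10, 12, 12, 19, 20, 21, 23, 28
The 2 values of 10 occupy positions 2–3 → each gets rank 3.
The 2 values of 12 occupy positions 4–5 → each gets rank 5.

8, 1, 3, 3, 9, 5, 5, 10, 6, 7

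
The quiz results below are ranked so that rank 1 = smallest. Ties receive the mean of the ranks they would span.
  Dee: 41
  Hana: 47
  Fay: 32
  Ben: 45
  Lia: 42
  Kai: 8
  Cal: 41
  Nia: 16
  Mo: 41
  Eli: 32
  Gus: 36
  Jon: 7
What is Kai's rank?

Sorted (ascending): 7, 8, 16, 32, 32, 36, 41, 41, 41, 42, 45, 47
The 2 values of 32 occupy positions 4–5 → average rank (4+5)/2 = 4.5.
The 3 values of 41 occupy positions 7–9 → average rank 8.
Kai has value 8 → rank 2.

2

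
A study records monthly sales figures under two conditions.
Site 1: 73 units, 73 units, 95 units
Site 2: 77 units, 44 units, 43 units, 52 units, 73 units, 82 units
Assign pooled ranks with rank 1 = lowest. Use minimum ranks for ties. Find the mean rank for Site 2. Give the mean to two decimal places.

Sorted (ascending): 43, 44, 52, 73, 73, 73, 77, 82, 95
The 3 values of 73 occupy positions 4–6 → each gets rank 4.
Site 2 values → pooled ranks: 77→7, 44→2, 43→1, 52→3, 73→4, 82→8
Mean rank = (7 + 2 + 1 + 3 + 4 + 8) / 6 = 4.17

4.17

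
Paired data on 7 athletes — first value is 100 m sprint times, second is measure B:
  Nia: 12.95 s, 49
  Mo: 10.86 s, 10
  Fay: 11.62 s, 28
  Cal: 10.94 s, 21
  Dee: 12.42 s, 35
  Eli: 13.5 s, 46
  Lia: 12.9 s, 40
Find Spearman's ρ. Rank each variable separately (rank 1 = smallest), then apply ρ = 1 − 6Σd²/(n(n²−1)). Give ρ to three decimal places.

0.964

Ranks of variable 1: 6, 1, 3, 2, 4, 7, 5
Ranks of variable 2: 7, 1, 3, 2, 4, 6, 5
d = r₁ − r₂: -1, 0, 0, 0, 0, 1, 0
d²: 1, 0, 0, 0, 0, 1, 0; Σd² = 2
ρ = 1 − 6·2/(7·48) = 1 − 12/336 = 0.964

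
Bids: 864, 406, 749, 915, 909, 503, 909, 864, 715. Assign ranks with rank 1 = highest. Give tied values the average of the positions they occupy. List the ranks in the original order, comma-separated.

4.5, 9, 6, 1, 2.5, 8, 2.5, 4.5, 7

Sorted (descending): 915, 909, 909, 864, 864, 749, 715, 503, 406
The 2 values of 909 occupy positions 2–3 → average rank (2+3)/2 = 2.5.
The 2 values of 864 occupy positions 4–5 → average rank (4+5)/2 = 4.5.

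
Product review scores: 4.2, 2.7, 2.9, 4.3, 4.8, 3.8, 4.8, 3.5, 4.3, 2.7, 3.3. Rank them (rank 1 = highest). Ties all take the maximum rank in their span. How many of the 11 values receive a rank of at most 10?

9

Sorted (descending): 4.8, 4.8, 4.3, 4.3, 4.2, 3.8, 3.5, 3.3, 2.9, 2.7, 2.7
The 2 values of 4.8 occupy positions 1–2 → each gets rank 2.
The 2 values of 4.3 occupy positions 3–4 → each gets rank 4.
The 2 values of 2.7 occupy positions 10–11 → each gets rank 11.
Ranks ≤ 10: {2, 2, 4, 4, 5, 6, 7, 8, 9} → 9 values.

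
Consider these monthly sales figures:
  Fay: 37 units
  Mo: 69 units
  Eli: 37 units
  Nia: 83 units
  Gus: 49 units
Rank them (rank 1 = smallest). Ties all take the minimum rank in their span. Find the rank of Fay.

1

Sorted (ascending): 37, 37, 49, 69, 83
The 2 values of 37 occupy positions 1–2 → each gets rank 1.
Fay has value 37 units → rank 1.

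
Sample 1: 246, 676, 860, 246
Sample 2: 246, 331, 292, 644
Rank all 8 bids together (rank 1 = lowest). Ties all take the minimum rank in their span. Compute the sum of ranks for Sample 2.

Sorted (ascending): 246, 246, 246, 292, 331, 644, 676, 860
The 3 values of 246 occupy positions 1–3 → each gets rank 1.
Sample 2 values → pooled ranks: 246→1, 331→5, 292→4, 644→6
Rank sum = 1 + 5 + 4 + 6 = 16

16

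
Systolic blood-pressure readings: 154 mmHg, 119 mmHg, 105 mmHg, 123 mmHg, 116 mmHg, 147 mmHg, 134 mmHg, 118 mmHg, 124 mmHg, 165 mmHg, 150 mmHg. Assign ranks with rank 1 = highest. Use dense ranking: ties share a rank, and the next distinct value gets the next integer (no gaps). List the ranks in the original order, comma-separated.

Sorted (descending): 165, 154, 150, 147, 134, 124, 123, 119, 118, 116, 105
No ties — each value takes its position as its rank.

2, 8, 11, 7, 10, 4, 5, 9, 6, 1, 3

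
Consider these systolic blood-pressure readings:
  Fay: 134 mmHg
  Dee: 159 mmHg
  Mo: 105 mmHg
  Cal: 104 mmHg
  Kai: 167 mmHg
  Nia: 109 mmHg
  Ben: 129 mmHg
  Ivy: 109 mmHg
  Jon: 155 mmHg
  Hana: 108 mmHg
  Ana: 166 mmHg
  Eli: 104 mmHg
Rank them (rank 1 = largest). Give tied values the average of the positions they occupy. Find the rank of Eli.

11.5

Sorted (descending): 167, 166, 159, 155, 134, 129, 109, 109, 108, 105, 104, 104
The 2 values of 109 occupy positions 7–8 → average rank (7+8)/2 = 7.5.
The 2 values of 104 occupy positions 11–12 → average rank (11+12)/2 = 11.5.
Eli has value 104 mmHg → rank 11.5.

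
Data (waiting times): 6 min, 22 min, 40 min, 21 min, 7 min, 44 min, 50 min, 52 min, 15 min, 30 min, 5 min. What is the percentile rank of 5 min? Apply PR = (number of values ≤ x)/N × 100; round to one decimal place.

N = 11.
Strictly below 5: 0. Equal to 5: 1.
PR = 1/11 × 100 = 9.1

9.1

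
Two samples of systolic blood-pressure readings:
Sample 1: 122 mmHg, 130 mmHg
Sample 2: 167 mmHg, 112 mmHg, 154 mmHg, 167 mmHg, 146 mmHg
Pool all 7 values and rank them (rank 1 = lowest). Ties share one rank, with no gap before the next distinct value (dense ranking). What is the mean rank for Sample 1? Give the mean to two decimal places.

Sorted (ascending): 112, 122, 130, 146, 154, 167, 167
The 2 values of 167 share dense rank 6.
Remaining distinct values take the next consecutive integers.
Sample 1 values → pooled ranks: 122→2, 130→3
Mean rank = (2 + 3) / 2 = 2.50

2.50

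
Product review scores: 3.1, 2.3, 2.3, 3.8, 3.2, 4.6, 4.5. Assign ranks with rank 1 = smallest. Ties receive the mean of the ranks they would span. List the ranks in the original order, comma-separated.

3, 1.5, 1.5, 5, 4, 7, 6

Sorted (ascending): 2.3, 2.3, 3.1, 3.2, 3.8, 4.5, 4.6
The 2 values of 2.3 occupy positions 1–2 → average rank (1+2)/2 = 1.5.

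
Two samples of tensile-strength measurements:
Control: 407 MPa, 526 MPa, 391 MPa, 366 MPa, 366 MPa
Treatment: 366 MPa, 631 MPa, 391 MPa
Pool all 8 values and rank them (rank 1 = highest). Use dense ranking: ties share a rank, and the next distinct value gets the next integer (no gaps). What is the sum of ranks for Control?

Sorted (descending): 631, 526, 407, 391, 391, 366, 366, 366
The 2 values of 391 share dense rank 4.
The 3 values of 366 share dense rank 5.
Remaining distinct values take the next consecutive integers.
Control values → pooled ranks: 407→3, 526→2, 391→4, 366→5, 366→5
Rank sum = 3 + 2 + 4 + 5 + 5 = 19

19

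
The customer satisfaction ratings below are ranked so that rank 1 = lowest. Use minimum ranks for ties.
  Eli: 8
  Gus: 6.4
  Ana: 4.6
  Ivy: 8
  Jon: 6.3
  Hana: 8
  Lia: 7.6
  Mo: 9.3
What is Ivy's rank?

5

Sorted (ascending): 4.6, 6.3, 6.4, 7.6, 8, 8, 8, 9.3
The 3 values of 8 occupy positions 5–7 → each gets rank 5.
Ivy has value 8 → rank 5.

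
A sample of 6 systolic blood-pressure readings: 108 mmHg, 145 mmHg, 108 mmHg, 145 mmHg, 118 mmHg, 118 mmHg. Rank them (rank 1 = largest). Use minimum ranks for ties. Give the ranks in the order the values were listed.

Sorted (descending): 145, 145, 118, 118, 108, 108
The 2 values of 145 occupy positions 1–2 → each gets rank 1.
The 2 values of 118 occupy positions 3–4 → each gets rank 3.
The 2 values of 108 occupy positions 5–6 → each gets rank 5.

5, 1, 5, 1, 3, 3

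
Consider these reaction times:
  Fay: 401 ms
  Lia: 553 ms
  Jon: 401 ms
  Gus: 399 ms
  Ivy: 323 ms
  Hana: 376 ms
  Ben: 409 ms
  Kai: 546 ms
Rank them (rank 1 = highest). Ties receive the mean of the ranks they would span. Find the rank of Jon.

Sorted (descending): 553, 546, 409, 401, 401, 399, 376, 323
The 2 values of 401 occupy positions 4–5 → average rank (4+5)/2 = 4.5.
Jon has value 401 ms → rank 4.5.

4.5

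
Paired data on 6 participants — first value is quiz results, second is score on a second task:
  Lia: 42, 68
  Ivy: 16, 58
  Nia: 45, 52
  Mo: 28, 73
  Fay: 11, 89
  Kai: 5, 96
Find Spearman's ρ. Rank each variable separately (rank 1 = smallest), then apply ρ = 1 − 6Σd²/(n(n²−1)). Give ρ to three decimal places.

Ranks of variable 1: 5, 3, 6, 4, 2, 1
Ranks of variable 2: 3, 2, 1, 4, 5, 6
d = r₁ − r₂: 2, 1, 5, 0, -3, -5
d²: 4, 1, 25, 0, 9, 25; Σd² = 64
ρ = 1 − 6·64/(6·35) = 1 − 384/210 = -0.829

-0.829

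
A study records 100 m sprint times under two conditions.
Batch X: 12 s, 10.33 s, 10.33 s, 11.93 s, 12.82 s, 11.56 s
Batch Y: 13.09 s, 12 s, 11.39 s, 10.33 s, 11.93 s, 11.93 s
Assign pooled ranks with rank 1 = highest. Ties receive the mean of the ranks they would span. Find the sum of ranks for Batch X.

41.5

Sorted (descending): 13.09, 12.82, 12, 12, 11.93, 11.93, 11.93, 11.56, 11.39, 10.33, 10.33, 10.33
The 2 values of 12 occupy positions 3–4 → average rank (3+4)/2 = 3.5.
The 3 values of 11.93 occupy positions 5–7 → average rank 6.
The 3 values of 10.33 occupy positions 10–12 → average rank 11.
Batch X values → pooled ranks: 12→3.5, 10.33→11, 10.33→11, 11.93→6, 12.82→2, 11.56→8
Rank sum = 3.5 + 11 + 11 + 6 + 2 + 8 = 41.5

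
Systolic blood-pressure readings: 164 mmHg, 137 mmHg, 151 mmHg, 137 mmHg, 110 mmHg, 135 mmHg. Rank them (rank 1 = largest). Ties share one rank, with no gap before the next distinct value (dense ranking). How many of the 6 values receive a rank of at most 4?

Sorted (descending): 164, 151, 137, 137, 135, 110
The 2 values of 137 share dense rank 3.
Remaining distinct values take the next consecutive integers.
Ranks ≤ 4: {1, 2, 3, 3, 4} → 5 values.

5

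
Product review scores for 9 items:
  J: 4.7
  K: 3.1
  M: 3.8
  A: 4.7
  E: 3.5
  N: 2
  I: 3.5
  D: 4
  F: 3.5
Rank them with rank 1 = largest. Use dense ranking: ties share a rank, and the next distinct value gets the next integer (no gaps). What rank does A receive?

Sorted (descending): 4.7, 4.7, 4, 3.8, 3.5, 3.5, 3.5, 3.1, 2
The 2 values of 4.7 share dense rank 1.
The 3 values of 3.5 share dense rank 4.
Remaining distinct values take the next consecutive integers.
A has value 4.7 → rank 1.

1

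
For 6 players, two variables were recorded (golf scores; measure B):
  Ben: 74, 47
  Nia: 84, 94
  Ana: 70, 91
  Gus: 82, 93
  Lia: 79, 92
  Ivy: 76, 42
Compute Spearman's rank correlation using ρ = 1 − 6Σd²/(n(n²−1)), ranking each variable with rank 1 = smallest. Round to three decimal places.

Ranks of variable 1: 2, 6, 1, 5, 4, 3
Ranks of variable 2: 2, 6, 3, 5, 4, 1
d = r₁ − r₂: 0, 0, -2, 0, 0, 2
d²: 0, 0, 4, 0, 0, 4; Σd² = 8
ρ = 1 − 6·8/(6·35) = 1 − 48/210 = 0.771

0.771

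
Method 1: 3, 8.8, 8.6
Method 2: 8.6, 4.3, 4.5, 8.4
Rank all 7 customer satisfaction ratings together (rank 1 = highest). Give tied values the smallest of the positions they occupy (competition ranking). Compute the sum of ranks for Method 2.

17

Sorted (descending): 8.8, 8.6, 8.6, 8.4, 4.5, 4.3, 3
The 2 values of 8.6 occupy positions 2–3 → each gets rank 2.
Method 2 values → pooled ranks: 8.6→2, 4.3→6, 4.5→5, 8.4→4
Rank sum = 2 + 6 + 5 + 4 = 17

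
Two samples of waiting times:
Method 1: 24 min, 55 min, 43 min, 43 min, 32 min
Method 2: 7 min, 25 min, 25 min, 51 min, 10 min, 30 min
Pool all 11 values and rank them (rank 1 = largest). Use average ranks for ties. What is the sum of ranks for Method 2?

Sorted (descending): 55, 51, 43, 43, 32, 30, 25, 25, 24, 10, 7
The 2 values of 43 occupy positions 3–4 → average rank (3+4)/2 = 3.5.
The 2 values of 25 occupy positions 7–8 → average rank (7+8)/2 = 7.5.
Method 2 values → pooled ranks: 7→11, 25→7.5, 25→7.5, 51→2, 10→10, 30→6
Rank sum = 11 + 7.5 + 7.5 + 2 + 10 + 6 = 44

44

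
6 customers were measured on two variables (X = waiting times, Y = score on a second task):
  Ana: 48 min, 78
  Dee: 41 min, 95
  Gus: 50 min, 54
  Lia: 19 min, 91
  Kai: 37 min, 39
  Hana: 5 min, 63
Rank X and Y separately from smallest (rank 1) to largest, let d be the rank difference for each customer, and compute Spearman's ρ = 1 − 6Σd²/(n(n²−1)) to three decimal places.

-0.086

Ranks of variable 1: 5, 4, 6, 2, 3, 1
Ranks of variable 2: 4, 6, 2, 5, 1, 3
d = r₁ − r₂: 1, -2, 4, -3, 2, -2
d²: 1, 4, 16, 9, 4, 4; Σd² = 38
ρ = 1 − 6·38/(6·35) = 1 − 228/210 = -0.086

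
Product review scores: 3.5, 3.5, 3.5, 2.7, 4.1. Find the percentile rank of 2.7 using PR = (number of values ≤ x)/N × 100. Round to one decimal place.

20.0

N = 5.
Strictly below 2.7: 0. Equal to 2.7: 1.
PR = 1/5 × 100 = 20.0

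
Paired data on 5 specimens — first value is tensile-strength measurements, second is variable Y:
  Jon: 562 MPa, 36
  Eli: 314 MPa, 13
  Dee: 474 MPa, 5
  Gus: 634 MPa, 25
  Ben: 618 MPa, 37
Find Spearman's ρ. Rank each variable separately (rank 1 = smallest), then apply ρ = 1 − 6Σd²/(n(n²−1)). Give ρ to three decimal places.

Ranks of variable 1: 3, 1, 2, 5, 4
Ranks of variable 2: 4, 2, 1, 3, 5
d = r₁ − r₂: -1, -1, 1, 2, -1
d²: 1, 1, 1, 4, 1; Σd² = 8
ρ = 1 − 6·8/(5·24) = 1 − 48/120 = 0.600

0.600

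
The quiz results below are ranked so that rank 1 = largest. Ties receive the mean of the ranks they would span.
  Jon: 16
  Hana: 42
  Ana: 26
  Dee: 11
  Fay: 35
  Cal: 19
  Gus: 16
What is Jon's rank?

Sorted (descending): 42, 35, 26, 19, 16, 16, 11
The 2 values of 16 occupy positions 5–6 → average rank (5+6)/2 = 5.5.
Jon has value 16 → rank 5.5.

5.5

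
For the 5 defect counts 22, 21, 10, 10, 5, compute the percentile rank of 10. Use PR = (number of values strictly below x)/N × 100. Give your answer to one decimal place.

20.0

N = 5.
Strictly below 10: 1. Equal to 10: 2.
PR = 1/5 × 100 = 20.0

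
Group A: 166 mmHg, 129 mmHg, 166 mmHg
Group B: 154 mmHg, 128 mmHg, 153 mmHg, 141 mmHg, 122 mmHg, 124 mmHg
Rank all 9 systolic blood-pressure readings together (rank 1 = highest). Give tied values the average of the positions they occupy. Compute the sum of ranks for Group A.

Sorted (descending): 166, 166, 154, 153, 141, 129, 128, 124, 122
The 2 values of 166 occupy positions 1–2 → average rank (1+2)/2 = 1.5.
Group A values → pooled ranks: 166→1.5, 129→6, 166→1.5
Rank sum = 1.5 + 6 + 1.5 = 9

9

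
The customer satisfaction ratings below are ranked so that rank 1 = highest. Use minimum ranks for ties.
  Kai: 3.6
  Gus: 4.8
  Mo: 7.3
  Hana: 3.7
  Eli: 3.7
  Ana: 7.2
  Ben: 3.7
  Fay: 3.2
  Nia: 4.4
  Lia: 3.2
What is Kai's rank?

8

Sorted (descending): 7.3, 7.2, 4.8, 4.4, 3.7, 3.7, 3.7, 3.6, 3.2, 3.2
The 3 values of 3.7 occupy positions 5–7 → each gets rank 5.
The 2 values of 3.2 occupy positions 9–10 → each gets rank 9.
Kai has value 3.6 → rank 8.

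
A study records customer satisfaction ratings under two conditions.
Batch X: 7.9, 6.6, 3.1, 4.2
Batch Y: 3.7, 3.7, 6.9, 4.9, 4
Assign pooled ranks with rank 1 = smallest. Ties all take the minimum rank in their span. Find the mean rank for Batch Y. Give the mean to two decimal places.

4.40

Sorted (ascending): 3.1, 3.7, 3.7, 4, 4.2, 4.9, 6.6, 6.9, 7.9
The 2 values of 3.7 occupy positions 2–3 → each gets rank 2.
Batch Y values → pooled ranks: 3.7→2, 3.7→2, 6.9→8, 4.9→6, 4→4
Mean rank = (2 + 2 + 8 + 6 + 4) / 5 = 4.40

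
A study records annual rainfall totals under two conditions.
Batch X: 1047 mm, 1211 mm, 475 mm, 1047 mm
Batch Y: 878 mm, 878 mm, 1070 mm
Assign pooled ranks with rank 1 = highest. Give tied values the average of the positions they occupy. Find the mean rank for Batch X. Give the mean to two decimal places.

3.75

Sorted (descending): 1211, 1070, 1047, 1047, 878, 878, 475
The 2 values of 1047 occupy positions 3–4 → average rank (3+4)/2 = 3.5.
The 2 values of 878 occupy positions 5–6 → average rank (5+6)/2 = 5.5.
Batch X values → pooled ranks: 1047→3.5, 1211→1, 475→7, 1047→3.5
Mean rank = (3.5 + 1 + 7 + 3.5) / 4 = 3.75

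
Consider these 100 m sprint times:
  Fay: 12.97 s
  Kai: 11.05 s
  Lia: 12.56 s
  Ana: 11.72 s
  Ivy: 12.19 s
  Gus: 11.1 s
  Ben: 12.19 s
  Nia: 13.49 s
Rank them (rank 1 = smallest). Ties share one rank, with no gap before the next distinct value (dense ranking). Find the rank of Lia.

Sorted (ascending): 11.05, 11.1, 11.72, 12.19, 12.19, 12.56, 12.97, 13.49
The 2 values of 12.19 share dense rank 4.
Remaining distinct values take the next consecutive integers.
Lia has value 12.56 s → rank 5.

5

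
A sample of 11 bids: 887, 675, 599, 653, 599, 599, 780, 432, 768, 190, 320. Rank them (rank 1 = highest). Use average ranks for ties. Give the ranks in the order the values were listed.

1, 4, 7, 5, 7, 7, 2, 9, 3, 11, 10

Sorted (descending): 887, 780, 768, 675, 653, 599, 599, 599, 432, 320, 190
The 3 values of 599 occupy positions 6–8 → average rank 7.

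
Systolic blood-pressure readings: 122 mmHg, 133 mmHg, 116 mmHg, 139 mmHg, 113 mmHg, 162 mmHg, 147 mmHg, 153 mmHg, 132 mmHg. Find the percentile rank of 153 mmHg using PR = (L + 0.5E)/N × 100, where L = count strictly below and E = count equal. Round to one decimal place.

83.3

N = 9.
Strictly below 153: 7. Equal to 153: 1.
PR = (7 + 0.5·1)/9 × 100 = 83.3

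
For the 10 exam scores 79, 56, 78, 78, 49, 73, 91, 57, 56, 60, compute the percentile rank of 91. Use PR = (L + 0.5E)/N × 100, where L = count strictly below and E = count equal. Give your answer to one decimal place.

95.0

N = 10.
Strictly below 91: 9. Equal to 91: 1.
PR = (9 + 0.5·1)/10 × 100 = 95.0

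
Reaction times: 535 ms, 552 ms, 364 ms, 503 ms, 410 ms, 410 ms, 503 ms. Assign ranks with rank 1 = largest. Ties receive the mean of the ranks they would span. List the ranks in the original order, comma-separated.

Sorted (descending): 552, 535, 503, 503, 410, 410, 364
The 2 values of 503 occupy positions 3–4 → average rank (3+4)/2 = 3.5.
The 2 values of 410 occupy positions 5–6 → average rank (5+6)/2 = 5.5.

2, 1, 7, 3.5, 5.5, 5.5, 3.5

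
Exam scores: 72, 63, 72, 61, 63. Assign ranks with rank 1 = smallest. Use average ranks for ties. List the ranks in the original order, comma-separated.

Sorted (ascending): 61, 63, 63, 72, 72
The 2 values of 63 occupy positions 2–3 → average rank (2+3)/2 = 2.5.
The 2 values of 72 occupy positions 4–5 → average rank (4+5)/2 = 4.5.

4.5, 2.5, 4.5, 1, 2.5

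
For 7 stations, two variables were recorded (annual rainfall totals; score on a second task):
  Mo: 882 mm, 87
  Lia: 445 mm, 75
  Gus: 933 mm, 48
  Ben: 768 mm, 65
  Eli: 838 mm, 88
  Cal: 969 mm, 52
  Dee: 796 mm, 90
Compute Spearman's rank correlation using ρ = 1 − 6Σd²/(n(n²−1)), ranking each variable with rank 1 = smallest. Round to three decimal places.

Ranks of variable 1: 5, 1, 6, 2, 4, 7, 3
Ranks of variable 2: 5, 4, 1, 3, 6, 2, 7
d = r₁ − r₂: 0, -3, 5, -1, -2, 5, -4
d²: 0, 9, 25, 1, 4, 25, 16; Σd² = 80
ρ = 1 − 6·80/(7·48) = 1 − 480/336 = -0.429

-0.429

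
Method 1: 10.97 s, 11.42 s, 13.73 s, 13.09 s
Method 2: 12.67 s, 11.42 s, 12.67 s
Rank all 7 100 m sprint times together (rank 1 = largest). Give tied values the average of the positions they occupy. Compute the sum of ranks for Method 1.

15.5

Sorted (descending): 13.73, 13.09, 12.67, 12.67, 11.42, 11.42, 10.97
The 2 values of 12.67 occupy positions 3–4 → average rank (3+4)/2 = 3.5.
The 2 values of 11.42 occupy positions 5–6 → average rank (5+6)/2 = 5.5.
Method 1 values → pooled ranks: 10.97→7, 11.42→5.5, 13.73→1, 13.09→2
Rank sum = 7 + 5.5 + 1 + 2 = 15.5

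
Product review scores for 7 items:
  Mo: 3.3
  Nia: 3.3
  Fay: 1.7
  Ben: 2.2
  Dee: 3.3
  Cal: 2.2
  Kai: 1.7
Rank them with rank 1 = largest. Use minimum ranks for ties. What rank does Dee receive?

Sorted (descending): 3.3, 3.3, 3.3, 2.2, 2.2, 1.7, 1.7
The 3 values of 3.3 occupy positions 1–3 → each gets rank 1.
The 2 values of 2.2 occupy positions 4–5 → each gets rank 4.
The 2 values of 1.7 occupy positions 6–7 → each gets rank 6.
Dee has value 3.3 → rank 1.

1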